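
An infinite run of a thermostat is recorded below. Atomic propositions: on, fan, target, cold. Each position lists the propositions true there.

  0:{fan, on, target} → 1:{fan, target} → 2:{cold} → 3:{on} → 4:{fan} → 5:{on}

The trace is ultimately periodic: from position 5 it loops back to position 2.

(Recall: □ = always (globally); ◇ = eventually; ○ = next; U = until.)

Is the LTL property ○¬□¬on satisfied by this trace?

The position after 0 is 1; ¬□¬on is true there.

Yes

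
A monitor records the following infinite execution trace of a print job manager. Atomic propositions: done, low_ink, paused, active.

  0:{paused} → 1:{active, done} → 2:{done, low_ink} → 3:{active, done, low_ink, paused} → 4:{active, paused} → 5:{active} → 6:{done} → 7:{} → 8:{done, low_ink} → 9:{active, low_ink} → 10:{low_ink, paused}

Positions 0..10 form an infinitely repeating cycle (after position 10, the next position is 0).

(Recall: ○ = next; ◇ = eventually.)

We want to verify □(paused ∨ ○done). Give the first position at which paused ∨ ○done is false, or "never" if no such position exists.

6

Check paused ∨ ○done at each position in order: 0 ✓, 1 ✓, 2 ✓, 3 ✓, 4 ✓, 5 ✓.
At position 6 the labels are {done} and the next position 7 has {}, so paused ∨ ○done is false there. This is the first violation.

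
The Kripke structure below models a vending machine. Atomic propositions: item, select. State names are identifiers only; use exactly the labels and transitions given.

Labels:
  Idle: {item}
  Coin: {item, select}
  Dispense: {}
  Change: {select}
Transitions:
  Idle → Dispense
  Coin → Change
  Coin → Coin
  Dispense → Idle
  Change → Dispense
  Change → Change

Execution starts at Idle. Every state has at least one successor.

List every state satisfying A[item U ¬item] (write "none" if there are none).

States satisfying item: {Idle, Coin}.
States satisfying ¬item: {Dispense, Change}.
States satisfying A[item U ¬item]: {Idle, Dispense, Change}.

{Idle, Dispense, Change}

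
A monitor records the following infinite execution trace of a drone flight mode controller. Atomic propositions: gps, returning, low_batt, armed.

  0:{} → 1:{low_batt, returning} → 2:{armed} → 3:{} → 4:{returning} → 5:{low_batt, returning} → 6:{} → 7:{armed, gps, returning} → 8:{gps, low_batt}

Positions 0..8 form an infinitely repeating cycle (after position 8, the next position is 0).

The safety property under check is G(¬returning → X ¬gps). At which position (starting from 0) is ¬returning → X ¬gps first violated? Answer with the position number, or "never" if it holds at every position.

6

Check ¬returning → X ¬gps at each position in order: 0 ✓, 1 ✓, 2 ✓, 3 ✓, 4 ✓, 5 ✓.
At position 6 the labels are {} and the next position 7 has {armed, gps, returning}, so ¬returning → X ¬gps is false there. This is the first violation.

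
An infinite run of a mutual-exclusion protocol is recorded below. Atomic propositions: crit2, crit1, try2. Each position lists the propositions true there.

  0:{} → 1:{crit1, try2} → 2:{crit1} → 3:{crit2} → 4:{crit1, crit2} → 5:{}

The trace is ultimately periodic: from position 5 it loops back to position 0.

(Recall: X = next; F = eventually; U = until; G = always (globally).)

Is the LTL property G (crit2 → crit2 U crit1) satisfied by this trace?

crit2 → crit2 U crit1 holds at every position 0..5, and those are all positions ever visited, so G (crit2 → crit2 U crit1) holds.
Positions where crit2 holds: 3, 4.
Check crit2 U crit1 at each: 3→ok, 4→ok.

Holds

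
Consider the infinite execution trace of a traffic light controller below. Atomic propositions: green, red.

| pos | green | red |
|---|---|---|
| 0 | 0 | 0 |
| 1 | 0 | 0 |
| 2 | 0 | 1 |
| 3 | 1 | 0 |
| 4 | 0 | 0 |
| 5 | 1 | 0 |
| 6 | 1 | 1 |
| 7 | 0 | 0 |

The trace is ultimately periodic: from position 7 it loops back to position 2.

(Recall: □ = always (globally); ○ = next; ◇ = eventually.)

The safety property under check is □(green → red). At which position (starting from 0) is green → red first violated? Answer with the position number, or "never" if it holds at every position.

Check green → red at each position in order: 0 ✓, 1 ✓, 2 ✓.
At position 3 the labels are {green}, so green → red is false there. This is the first violation.

3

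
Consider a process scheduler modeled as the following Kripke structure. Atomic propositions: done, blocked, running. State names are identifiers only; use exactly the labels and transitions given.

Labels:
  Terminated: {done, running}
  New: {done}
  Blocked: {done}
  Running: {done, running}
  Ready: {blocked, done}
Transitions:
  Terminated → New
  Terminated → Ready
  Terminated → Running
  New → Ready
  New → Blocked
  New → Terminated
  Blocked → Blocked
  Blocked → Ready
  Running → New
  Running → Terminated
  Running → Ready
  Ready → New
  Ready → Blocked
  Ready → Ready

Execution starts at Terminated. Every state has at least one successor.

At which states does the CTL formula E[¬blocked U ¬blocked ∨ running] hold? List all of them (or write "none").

{Terminated, New, Blocked, Running}

States satisfying ¬blocked: {Terminated, New, Blocked, Running}.
States satisfying ¬blocked ∨ running: {Terminated, New, Blocked, Running}.
States satisfying E[¬blocked U ¬blocked ∨ running]: {Terminated, New, Blocked, Running}.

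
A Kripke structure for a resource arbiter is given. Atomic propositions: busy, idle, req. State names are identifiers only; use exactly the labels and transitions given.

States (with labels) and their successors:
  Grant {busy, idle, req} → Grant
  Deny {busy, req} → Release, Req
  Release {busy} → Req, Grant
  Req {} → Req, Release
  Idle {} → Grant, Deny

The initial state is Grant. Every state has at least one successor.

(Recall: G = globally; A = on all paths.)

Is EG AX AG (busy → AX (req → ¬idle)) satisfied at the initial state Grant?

States satisfying AX AG (busy → AX (req → ¬idle)): ∅.
States satisfying EG AX AG (busy → AX (req → ¬idle)): ∅.
No suitable path/successor from Grant witnesses the formula.
Grant ∉ Sat(EG AX AG (busy → AX (req → ¬idle))).

Violated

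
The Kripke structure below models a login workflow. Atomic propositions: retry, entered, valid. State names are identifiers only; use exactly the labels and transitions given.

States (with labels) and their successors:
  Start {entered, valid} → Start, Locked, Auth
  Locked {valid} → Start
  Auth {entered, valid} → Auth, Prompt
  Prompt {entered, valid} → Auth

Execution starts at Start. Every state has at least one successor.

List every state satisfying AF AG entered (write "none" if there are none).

{Auth, Prompt}

States satisfying AG entered: {Auth, Prompt}.
States satisfying AF AG entered: {Auth, Prompt}.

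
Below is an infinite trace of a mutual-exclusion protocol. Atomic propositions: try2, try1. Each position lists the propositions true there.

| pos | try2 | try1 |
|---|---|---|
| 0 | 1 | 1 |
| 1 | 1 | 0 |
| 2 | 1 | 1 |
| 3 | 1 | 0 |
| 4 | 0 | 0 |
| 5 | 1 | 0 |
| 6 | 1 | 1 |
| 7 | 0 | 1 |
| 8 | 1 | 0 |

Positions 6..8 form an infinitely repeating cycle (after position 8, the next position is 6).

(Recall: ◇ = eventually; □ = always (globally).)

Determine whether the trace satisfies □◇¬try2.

Holds

◇¬try2 holds at every position 0..8, and those are all positions ever visited, so □◇¬try2 holds.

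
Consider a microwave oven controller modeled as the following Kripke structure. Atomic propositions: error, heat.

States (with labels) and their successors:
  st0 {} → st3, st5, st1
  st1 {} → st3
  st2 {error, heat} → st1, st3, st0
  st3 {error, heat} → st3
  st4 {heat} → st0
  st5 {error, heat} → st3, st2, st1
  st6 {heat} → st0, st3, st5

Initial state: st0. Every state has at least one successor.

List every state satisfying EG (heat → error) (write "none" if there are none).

{st0, st1, st2, st3, st5}

States satisfying heat → error: {st0, st1, st2, st3, st5}.
States satisfying EG (heat → error): {st0, st1, st2, st3, st5}.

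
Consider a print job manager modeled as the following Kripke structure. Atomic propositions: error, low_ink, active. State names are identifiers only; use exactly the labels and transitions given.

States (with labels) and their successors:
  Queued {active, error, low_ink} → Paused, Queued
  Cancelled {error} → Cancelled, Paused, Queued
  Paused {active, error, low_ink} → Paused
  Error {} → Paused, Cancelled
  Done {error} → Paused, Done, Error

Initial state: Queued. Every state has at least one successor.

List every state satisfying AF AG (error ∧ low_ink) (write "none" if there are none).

States satisfying AG (error ∧ low_ink): {Queued, Paused}.
States satisfying AF AG (error ∧ low_ink): {Queued, Paused}.

{Queued, Paused}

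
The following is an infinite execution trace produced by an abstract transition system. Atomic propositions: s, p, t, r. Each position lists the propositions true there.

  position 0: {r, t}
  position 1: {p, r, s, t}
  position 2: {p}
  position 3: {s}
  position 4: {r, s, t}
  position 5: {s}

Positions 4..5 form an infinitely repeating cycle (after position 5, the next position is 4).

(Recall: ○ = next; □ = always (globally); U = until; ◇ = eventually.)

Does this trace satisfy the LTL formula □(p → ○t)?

Violated

p → ○t must hold at every position from 0 onward. It fails at position 1, so □(p → ○t) is false.
Positions where p holds: 1, 2.
Check ○t at each: 1→fails, 2→fails.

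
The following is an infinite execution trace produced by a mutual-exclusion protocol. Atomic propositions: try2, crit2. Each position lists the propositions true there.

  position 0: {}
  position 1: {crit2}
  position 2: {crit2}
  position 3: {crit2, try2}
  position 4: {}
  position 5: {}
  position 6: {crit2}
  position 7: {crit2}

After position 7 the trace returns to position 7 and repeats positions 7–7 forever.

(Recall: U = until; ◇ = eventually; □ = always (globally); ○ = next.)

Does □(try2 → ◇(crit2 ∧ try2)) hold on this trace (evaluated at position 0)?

try2 → ◇(crit2 ∧ try2) holds at every position 0..7, and those are all positions ever visited, so □(try2 → ◇(crit2 ∧ try2)) holds.
Positions where try2 holds: 3.
Check ◇(crit2 ∧ try2) at each: 3→ok.

Yes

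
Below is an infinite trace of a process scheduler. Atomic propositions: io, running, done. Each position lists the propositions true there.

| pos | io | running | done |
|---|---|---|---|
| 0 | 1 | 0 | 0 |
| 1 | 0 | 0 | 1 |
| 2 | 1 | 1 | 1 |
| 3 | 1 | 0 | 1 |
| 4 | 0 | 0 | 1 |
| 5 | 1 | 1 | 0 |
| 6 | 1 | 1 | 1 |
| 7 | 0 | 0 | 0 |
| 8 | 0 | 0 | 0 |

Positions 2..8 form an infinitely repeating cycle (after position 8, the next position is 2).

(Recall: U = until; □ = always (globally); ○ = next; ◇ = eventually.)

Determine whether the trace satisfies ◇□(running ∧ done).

Does not hold

□(running ∧ done) is false at every position 0..8, so it never becomes true and ◇□(running ∧ done) fails.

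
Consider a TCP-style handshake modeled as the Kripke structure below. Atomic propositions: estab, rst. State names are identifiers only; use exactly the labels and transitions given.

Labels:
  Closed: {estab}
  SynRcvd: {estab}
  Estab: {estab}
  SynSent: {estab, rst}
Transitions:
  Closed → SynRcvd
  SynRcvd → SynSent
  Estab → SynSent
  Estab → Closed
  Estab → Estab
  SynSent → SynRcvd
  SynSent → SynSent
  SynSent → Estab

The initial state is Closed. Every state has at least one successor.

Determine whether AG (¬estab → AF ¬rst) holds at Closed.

States satisfying ¬estab → AF ¬rst: {Closed, SynRcvd, Estab, SynSent}.
States satisfying AG (¬estab → AF ¬rst): {Closed, SynRcvd, Estab, SynSent}.
Every state reachable from Closed satisfies ¬estab → AF ¬rst.
Closed ∈ Sat(AG (¬estab → AF ¬rst)).

Holds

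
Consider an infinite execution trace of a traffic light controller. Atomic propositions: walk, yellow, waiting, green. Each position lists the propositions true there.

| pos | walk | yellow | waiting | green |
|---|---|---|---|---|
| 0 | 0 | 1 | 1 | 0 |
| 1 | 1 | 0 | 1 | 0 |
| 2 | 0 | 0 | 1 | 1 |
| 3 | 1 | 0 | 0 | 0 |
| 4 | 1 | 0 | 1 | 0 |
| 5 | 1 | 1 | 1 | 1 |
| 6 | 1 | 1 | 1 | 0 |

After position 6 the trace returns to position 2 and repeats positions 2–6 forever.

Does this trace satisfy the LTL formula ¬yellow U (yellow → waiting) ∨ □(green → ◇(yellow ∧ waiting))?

Walking from position 0: yellow → waiting first holds at position 0, and ¬yellow holds at every earlier position along the way, so ¬yellow U (yellow → waiting) holds.
green → ◇(yellow ∧ waiting) holds at every position 0..6, and those are all positions ever visited, so □(green → ◇(yellow ∧ waiting)) holds.
Positions where green holds: 2, 5.
Check ◇(yellow ∧ waiting) at each: 2→ok, 5→ok.
At position 0: ¬yellow U (yellow → waiting) is true; □(green → ◇(yellow ∧ waiting)) is true; so ¬yellow U (yellow → waiting) ∨ □(green → ◇(yellow ∧ waiting)) is true.

Holds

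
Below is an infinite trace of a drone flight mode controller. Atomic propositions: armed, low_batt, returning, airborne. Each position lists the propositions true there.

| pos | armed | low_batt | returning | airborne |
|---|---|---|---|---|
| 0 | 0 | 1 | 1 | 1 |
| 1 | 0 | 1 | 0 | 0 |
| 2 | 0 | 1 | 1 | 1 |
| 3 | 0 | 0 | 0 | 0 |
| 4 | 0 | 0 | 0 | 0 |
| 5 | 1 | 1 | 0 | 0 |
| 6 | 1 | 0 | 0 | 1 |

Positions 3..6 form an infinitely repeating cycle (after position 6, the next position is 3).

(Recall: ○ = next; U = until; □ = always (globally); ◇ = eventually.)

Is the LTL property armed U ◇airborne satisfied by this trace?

Yes

Walking from position 0: ◇airborne first holds at position 0, and armed holds at every earlier position along the way, so armed U ◇airborne holds.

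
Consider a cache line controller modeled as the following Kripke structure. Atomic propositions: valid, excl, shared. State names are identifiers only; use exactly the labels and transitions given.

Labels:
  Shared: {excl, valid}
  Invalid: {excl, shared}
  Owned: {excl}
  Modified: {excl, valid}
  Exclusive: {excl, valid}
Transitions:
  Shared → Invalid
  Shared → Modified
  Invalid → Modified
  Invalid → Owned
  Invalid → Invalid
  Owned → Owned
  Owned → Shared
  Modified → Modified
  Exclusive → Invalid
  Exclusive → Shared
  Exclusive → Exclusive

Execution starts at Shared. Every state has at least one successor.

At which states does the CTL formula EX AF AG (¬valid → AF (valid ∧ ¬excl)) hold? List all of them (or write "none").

States satisfying AF AG (¬valid → AF (valid ∧ ¬excl)): {Modified}.
States satisfying EX AF AG (¬valid → AF (valid ∧ ¬excl)): {Shared, Invalid, Modified}.

{Shared, Invalid, Modified}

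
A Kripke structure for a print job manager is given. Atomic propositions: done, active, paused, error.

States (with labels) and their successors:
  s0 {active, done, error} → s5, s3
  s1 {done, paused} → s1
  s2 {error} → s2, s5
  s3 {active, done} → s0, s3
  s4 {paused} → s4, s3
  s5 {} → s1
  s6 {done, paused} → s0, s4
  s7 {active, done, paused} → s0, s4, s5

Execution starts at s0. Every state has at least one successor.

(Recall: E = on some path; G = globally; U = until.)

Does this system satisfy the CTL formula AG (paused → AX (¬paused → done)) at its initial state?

States satisfying paused → AX (¬paused → done): {s0, s1, s2, s3, s4, s5, s6}.
States satisfying AG (paused → AX (¬paused → done)): {s0, s1, s2, s3, s4, s5, s6}.
Every state reachable from s0 satisfies paused → AX (¬paused → done).
s0 ∈ Sat(AG (paused → AX (¬paused → done))).

Holds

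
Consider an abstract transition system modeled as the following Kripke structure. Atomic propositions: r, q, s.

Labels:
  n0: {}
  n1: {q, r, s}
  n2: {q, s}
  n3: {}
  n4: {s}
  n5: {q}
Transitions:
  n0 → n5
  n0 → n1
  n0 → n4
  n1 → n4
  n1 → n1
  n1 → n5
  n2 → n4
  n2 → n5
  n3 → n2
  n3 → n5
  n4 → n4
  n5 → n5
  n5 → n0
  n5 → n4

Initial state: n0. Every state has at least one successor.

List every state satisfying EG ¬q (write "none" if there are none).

States satisfying ¬q: {n0, n3, n4}.
States satisfying EG ¬q: {n0, n4}.

{n0, n4}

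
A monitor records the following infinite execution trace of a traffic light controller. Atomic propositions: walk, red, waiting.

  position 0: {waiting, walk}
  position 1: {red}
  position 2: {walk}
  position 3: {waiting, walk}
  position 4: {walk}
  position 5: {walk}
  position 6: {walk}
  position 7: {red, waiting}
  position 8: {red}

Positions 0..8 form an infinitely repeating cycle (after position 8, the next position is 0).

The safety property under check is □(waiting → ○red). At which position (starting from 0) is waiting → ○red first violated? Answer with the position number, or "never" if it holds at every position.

3

Check waiting → ○red at each position in order: 0 ✓, 1 ✓, 2 ✓.
At position 3 the labels are {waiting, walk} and the next position 4 has {walk}, so waiting → ○red is false there. This is the first violation.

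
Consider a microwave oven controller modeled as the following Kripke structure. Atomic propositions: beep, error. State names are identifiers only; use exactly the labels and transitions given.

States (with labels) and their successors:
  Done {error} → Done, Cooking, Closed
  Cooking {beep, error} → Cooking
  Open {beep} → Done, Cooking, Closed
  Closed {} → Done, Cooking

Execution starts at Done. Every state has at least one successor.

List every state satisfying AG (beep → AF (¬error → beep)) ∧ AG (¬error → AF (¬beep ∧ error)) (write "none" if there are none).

States satisfying beep → AF (¬error → beep): {Done, Cooking, Open, Closed}.
States satisfying AG (beep → AF (¬error → beep)): {Done, Cooking, Open, Closed}.
States satisfying ¬error → AF (¬beep ∧ error): {Done, Cooking}.
States satisfying AG (¬error → AF (¬beep ∧ error)): {Cooking}.
States satisfying AG (beep → AF (¬error → beep)) ∧ AG (¬error → AF (¬beep ∧ error)): {Cooking}.

{Cooking}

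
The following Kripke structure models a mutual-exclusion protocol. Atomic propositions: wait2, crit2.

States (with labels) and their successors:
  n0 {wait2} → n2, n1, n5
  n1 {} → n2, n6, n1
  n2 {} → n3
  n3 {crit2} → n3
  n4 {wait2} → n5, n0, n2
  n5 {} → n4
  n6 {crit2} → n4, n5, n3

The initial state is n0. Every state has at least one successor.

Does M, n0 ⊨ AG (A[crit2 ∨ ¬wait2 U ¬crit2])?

States satisfying A[crit2 ∨ ¬wait2 U ¬crit2]: {n0, n1, n2, n4, n5}.
States satisfying AG (A[crit2 ∨ ¬wait2 U ¬crit2]): ∅.
n3 is reachable from n0 and violates A[crit2 ∨ ¬wait2 U ¬crit2], so AG fails at n0.
n0 ∉ Sat(AG (A[crit2 ∨ ¬wait2 U ¬crit2])).

Does not hold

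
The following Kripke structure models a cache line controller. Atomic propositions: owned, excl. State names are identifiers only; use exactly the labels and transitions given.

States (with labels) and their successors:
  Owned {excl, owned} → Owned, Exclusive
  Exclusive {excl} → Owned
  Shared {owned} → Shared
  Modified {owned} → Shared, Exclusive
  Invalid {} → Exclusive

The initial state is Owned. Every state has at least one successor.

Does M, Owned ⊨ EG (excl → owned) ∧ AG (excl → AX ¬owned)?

States satisfying excl → owned: {Owned, Shared, Modified, Invalid}.
States satisfying EG (excl → owned): {Owned, Shared, Modified}.
States satisfying excl → AX ¬owned: {Shared, Modified, Invalid}.
States satisfying AG (excl → AX ¬owned): {Shared}.
States satisfying EG (excl → owned) ∧ AG (excl → AX ¬owned): {Shared}.
Owned ∉ Sat(EG (excl → owned) ∧ AG (excl → AX ¬owned)).

Violated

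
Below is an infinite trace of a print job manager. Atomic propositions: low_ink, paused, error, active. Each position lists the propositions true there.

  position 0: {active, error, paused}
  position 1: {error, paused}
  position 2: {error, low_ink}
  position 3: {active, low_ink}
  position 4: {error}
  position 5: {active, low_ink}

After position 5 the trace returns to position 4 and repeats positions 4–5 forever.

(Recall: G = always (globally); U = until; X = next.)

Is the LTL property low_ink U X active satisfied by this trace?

Walking from position 0: at position 0, X active has not yet held and low_ink fails, so low_ink U X active is false.

Violated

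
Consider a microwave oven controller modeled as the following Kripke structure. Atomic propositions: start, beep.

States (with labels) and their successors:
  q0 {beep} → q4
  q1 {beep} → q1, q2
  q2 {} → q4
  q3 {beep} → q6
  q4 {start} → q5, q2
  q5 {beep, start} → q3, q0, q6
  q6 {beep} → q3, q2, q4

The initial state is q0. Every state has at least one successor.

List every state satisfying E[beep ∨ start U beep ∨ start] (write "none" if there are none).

States satisfying beep ∨ start: {q0, q1, q3, q4, q5, q6}.
States satisfying E[beep ∨ start U beep ∨ start]: {q0, q1, q3, q4, q5, q6}.

{q0, q1, q3, q4, q5, q6}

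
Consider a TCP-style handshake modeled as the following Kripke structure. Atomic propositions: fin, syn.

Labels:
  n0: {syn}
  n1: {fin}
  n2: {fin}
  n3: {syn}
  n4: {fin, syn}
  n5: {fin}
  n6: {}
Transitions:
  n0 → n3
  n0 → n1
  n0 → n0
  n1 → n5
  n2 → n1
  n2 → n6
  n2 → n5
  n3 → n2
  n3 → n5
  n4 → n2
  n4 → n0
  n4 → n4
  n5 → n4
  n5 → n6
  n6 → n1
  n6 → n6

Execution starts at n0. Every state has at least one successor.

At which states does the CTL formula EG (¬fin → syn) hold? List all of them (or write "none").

States satisfying ¬fin → syn: {n0, n1, n2, n3, n4, n5}.
States satisfying EG (¬fin → syn): {n0, n1, n2, n3, n4, n5}.

{n0, n1, n2, n3, n4, n5}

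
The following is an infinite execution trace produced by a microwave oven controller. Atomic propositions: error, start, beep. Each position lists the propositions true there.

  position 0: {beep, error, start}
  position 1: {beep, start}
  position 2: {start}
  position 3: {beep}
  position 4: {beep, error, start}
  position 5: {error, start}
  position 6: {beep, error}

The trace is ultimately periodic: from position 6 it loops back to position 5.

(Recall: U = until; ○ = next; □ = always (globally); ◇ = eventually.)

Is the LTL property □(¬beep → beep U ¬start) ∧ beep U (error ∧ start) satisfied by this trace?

¬beep → beep U ¬start must hold at every position from 0 onward. It fails at position 2, so □(¬beep → beep U ¬start) is false.
Positions where ¬beep holds: 2, 5.
Check beep U ¬start at each: 2→fails, 5→fails.
Walking from position 0: error ∧ start first holds at position 0, and beep holds at every earlier position along the way, so beep U (error ∧ start) holds.
At position 0: □(¬beep → beep U ¬start) is false; beep U (error ∧ start) is true; so □(¬beep → beep U ¬start) ∧ beep U (error ∧ start) is false.

No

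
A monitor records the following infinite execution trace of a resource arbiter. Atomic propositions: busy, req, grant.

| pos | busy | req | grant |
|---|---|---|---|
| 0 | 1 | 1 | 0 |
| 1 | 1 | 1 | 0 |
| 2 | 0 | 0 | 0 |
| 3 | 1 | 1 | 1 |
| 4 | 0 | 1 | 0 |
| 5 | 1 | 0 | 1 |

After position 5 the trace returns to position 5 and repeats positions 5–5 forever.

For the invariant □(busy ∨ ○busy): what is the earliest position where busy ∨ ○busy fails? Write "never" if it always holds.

never

busy ∨ ○busy holds at every position 0..5, and those are all the positions the trace ever visits, so the invariant □(busy ∨ ○busy) is never violated.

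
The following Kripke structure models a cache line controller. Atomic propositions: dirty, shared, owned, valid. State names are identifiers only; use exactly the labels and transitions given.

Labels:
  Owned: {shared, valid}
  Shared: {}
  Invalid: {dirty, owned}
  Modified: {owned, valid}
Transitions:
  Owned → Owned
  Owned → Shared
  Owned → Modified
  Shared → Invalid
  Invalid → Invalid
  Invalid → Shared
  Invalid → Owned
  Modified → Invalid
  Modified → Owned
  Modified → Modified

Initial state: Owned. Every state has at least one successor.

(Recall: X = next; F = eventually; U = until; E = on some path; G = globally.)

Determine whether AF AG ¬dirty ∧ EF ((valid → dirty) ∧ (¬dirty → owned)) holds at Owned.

Violated

States satisfying AG ¬dirty: ∅.
States satisfying AF AG ¬dirty: ∅.
States satisfying (valid → dirty) ∧ (¬dirty → owned): {Invalid}.
States satisfying EF ((valid → dirty) ∧ (¬dirty → owned)): {Owned, Shared, Invalid, Modified}.
States satisfying AF AG ¬dirty ∧ EF ((valid → dirty) ∧ (¬dirty → owned)): ∅.
Owned ∉ Sat(AF AG ¬dirty ∧ EF ((valid → dirty) ∧ (¬dirty → owned))).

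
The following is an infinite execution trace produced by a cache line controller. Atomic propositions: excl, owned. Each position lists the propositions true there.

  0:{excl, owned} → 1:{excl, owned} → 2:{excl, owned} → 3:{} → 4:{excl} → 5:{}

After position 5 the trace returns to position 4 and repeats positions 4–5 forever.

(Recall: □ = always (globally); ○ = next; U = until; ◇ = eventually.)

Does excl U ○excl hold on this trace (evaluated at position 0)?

Walking from position 0: ○excl first holds at position 0, and excl holds at every earlier position along the way, so excl U ○excl holds.

Yes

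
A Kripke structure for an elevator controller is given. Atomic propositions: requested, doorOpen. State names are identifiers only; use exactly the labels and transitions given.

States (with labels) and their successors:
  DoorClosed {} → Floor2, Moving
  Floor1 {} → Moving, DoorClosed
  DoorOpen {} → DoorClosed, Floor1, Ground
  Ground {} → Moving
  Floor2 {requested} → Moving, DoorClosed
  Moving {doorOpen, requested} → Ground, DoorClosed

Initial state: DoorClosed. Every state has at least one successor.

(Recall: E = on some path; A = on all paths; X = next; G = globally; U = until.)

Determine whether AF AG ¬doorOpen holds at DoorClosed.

States satisfying AG ¬doorOpen: ∅.
States satisfying AF AG ¬doorOpen: ∅.
There is a path from DoorClosed along which AG ¬doorOpen never holds.
DoorClosed ∉ Sat(AF AG ¬doorOpen).

Violated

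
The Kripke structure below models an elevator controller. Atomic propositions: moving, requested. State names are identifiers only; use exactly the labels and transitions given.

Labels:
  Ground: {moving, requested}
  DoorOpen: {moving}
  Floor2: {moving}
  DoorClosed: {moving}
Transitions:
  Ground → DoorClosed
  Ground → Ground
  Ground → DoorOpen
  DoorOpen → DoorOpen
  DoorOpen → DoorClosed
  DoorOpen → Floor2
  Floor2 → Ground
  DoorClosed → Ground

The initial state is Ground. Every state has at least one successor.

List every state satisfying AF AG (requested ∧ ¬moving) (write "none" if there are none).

none

States satisfying AG (requested ∧ ¬moving): ∅.
States satisfying AF AG (requested ∧ ¬moving): ∅.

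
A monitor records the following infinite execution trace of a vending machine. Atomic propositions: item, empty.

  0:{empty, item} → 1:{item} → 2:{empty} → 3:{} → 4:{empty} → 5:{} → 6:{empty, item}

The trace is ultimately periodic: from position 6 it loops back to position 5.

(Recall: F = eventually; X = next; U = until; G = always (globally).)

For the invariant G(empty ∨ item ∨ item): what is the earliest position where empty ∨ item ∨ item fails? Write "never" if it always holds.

Check empty ∨ item ∨ item at each position in order: 0 ✓, 1 ✓, 2 ✓.
At position 3 the labels are {}, so empty ∨ item ∨ item is false there. This is the first violation.

3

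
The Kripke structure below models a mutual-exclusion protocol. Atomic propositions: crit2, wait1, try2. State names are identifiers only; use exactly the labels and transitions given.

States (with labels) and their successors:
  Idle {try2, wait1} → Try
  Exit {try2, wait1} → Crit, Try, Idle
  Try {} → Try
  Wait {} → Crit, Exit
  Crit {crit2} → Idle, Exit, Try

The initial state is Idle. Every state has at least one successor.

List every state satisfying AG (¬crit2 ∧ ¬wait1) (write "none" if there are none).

States satisfying ¬crit2 ∧ ¬wait1: {Try, Wait}.
States satisfying AG (¬crit2 ∧ ¬wait1): {Try}.

{Try}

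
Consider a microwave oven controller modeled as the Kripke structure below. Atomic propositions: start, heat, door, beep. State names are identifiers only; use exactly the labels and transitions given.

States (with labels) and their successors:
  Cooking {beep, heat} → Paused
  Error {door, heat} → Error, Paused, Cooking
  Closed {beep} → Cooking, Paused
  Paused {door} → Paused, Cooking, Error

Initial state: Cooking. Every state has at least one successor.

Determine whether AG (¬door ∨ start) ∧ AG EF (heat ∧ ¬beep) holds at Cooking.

Does not hold

States satisfying ¬door ∨ start: {Cooking, Closed}.
States satisfying AG (¬door ∨ start): ∅.
States satisfying EF (heat ∧ ¬beep): {Cooking, Error, Closed, Paused}.
States satisfying AG EF (heat ∧ ¬beep): {Cooking, Error, Closed, Paused}.
States satisfying AG (¬door ∨ start) ∧ AG EF (heat ∧ ¬beep): ∅.
Cooking ∉ Sat(AG (¬door ∨ start) ∧ AG EF (heat ∧ ¬beep)).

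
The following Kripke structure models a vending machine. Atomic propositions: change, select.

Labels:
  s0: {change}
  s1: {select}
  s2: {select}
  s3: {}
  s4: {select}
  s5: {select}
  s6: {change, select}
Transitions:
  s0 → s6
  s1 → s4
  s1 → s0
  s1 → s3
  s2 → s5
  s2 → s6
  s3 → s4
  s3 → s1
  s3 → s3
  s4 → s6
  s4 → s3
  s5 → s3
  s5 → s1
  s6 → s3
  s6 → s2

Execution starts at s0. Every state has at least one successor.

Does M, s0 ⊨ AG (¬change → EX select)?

States satisfying ¬change → EX select: {s0, s1, s2, s3, s4, s5, s6}.
States satisfying AG (¬change → EX select): {s0, s1, s2, s3, s4, s5, s6}.
Every state reachable from s0 satisfies ¬change → EX select.
s0 ∈ Sat(AG (¬change → EX select)).

Holds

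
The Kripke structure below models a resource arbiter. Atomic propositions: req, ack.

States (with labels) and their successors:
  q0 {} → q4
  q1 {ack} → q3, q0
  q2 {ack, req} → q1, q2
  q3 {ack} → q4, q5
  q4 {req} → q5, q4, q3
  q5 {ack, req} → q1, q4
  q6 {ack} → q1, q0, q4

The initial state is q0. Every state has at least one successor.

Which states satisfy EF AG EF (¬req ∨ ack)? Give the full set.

States satisfying AG EF (¬req ∨ ack): {q0, q1, q2, q3, q4, q5, q6}.
States satisfying EF AG EF (¬req ∨ ack): {q0, q1, q2, q3, q4, q5, q6}.

{q0, q1, q2, q3, q4, q5, q6}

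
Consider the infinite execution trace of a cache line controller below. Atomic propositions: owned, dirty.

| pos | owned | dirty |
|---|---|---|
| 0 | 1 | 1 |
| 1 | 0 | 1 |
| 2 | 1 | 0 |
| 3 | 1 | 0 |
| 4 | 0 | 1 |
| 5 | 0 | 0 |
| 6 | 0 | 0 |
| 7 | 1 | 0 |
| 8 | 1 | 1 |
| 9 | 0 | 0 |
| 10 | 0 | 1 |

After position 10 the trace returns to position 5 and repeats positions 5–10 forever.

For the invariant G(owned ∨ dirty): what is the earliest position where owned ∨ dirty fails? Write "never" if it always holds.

Check owned ∨ dirty at each position in order: 0 ✓, 1 ✓, 2 ✓, 3 ✓, 4 ✓.
At position 5 the labels are {}, so owned ∨ dirty is false there. This is the first violation.

5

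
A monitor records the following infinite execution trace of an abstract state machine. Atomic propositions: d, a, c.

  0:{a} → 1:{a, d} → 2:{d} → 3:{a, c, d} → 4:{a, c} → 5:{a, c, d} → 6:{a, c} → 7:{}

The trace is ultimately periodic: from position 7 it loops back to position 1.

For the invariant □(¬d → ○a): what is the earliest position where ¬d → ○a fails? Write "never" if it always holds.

Check ¬d → ○a at each position in order: 0 ✓, 1 ✓, 2 ✓, 3 ✓, 4 ✓, 5 ✓.
At position 6 the labels are {a, c} and the next position 7 has {}, so ¬d → ○a is false there. This is the first violation.

6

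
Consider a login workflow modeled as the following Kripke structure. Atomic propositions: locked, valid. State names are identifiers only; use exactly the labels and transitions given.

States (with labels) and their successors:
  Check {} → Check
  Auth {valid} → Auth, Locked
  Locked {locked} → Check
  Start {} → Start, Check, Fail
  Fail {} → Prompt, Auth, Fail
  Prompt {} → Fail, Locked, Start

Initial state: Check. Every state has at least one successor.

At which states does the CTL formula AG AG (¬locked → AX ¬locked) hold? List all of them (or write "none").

States satisfying AG (¬locked → AX ¬locked): {Check, Locked}.
States satisfying AG AG (¬locked → AX ¬locked): {Check, Locked}.

{Check, Locked}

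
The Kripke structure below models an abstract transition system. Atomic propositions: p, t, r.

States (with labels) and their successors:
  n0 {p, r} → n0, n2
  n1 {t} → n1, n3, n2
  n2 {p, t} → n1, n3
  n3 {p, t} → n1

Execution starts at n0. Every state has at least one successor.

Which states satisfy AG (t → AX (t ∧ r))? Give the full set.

none

States satisfying t → AX (t ∧ r): {n0}.
States satisfying AG (t → AX (t ∧ r)): ∅.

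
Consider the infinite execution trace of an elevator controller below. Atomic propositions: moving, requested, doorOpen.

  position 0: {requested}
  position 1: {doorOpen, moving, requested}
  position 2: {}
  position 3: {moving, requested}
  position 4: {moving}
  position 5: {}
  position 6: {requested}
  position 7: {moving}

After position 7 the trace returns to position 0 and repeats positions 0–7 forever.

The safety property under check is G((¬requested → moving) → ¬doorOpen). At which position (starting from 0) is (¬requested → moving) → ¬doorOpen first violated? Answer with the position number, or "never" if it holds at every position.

Check (¬requested → moving) → ¬doorOpen at each position in order: 0 ✓.
At position 1 the labels are {doorOpen, moving, requested}, so (¬requested → moving) → ¬doorOpen is false there. This is the first violation.

1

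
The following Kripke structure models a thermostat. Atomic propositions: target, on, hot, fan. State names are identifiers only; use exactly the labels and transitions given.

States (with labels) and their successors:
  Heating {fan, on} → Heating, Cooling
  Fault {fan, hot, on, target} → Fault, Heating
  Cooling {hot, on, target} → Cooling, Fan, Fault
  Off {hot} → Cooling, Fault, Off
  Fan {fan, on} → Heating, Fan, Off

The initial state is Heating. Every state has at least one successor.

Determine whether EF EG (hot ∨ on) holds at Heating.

Yes

States satisfying EG (hot ∨ on): {Heating, Fault, Cooling, Off, Fan}.
States satisfying EF EG (hot ∨ on): {Heating, Fault, Cooling, Off, Fan}.
Some path from Heating reaches a state where EG (hot ∨ on) holds.
Heating ∈ Sat(EF EG (hot ∨ on)).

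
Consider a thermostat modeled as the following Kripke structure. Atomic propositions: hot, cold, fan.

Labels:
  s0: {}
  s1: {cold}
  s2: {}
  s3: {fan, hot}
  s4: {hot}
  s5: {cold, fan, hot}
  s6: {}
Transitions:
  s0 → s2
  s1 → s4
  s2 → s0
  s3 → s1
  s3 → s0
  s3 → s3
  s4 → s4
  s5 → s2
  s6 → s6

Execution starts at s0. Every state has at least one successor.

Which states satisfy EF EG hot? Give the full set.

{s1, s3, s4}

States satisfying EG hot: {s3, s4}.
States satisfying EF EG hot: {s1, s3, s4}.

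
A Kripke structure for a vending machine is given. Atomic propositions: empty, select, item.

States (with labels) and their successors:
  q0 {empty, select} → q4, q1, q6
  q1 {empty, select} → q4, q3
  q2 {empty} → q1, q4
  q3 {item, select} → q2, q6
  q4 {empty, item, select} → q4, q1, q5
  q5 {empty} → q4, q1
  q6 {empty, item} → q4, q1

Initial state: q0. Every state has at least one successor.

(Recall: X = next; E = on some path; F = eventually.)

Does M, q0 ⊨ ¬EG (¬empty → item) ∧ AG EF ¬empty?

States satisfying ¬empty → item: {q0, q1, q2, q3, q4, q5, q6}.
States satisfying EG (¬empty → item): {q0, q1, q2, q3, q4, q5, q6}.
States satisfying ¬EG (¬empty → item): ∅.
States satisfying EF ¬empty: {q0, q1, q2, q3, q4, q5, q6}.
States satisfying AG EF ¬empty: {q0, q1, q2, q3, q4, q5, q6}.
States satisfying ¬EG (¬empty → item) ∧ AG EF ¬empty: ∅.
q0 ∉ Sat(¬EG (¬empty → item) ∧ AG EF ¬empty).

Violated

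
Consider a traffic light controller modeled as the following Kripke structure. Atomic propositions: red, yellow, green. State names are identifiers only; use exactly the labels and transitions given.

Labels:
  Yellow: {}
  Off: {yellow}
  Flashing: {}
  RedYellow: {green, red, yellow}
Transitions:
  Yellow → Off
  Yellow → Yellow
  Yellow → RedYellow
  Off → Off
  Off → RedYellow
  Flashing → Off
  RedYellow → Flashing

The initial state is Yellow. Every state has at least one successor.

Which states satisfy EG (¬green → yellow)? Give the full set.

States satisfying ¬green → yellow: {Off, RedYellow}.
States satisfying EG (¬green → yellow): {Off}.

{Off}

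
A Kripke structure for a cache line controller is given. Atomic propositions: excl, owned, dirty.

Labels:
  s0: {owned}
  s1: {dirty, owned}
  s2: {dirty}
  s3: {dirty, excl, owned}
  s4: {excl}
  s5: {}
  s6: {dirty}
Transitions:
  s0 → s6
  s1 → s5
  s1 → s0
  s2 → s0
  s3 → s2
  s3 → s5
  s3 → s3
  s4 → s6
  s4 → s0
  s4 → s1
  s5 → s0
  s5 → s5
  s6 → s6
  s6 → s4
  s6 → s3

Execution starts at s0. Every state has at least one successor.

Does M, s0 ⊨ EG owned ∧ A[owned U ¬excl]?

States satisfying owned: {s0, s1, s3}.
States satisfying EG owned: {s3}.
States satisfying ¬excl: {s0, s1, s2, s5, s6}.
States satisfying A[owned U ¬excl]: {s0, s1, s2, s5, s6}.
States satisfying EG owned ∧ A[owned U ¬excl]: ∅.
s0 ∉ Sat(EG owned ∧ A[owned U ¬excl]).

No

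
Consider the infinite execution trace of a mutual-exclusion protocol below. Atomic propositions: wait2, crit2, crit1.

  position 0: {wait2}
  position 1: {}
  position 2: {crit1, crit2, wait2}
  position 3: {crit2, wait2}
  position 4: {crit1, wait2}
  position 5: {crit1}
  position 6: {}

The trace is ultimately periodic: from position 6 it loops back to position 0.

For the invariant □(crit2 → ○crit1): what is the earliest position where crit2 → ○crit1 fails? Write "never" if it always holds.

2

Check crit2 → ○crit1 at each position in order: 0 ✓, 1 ✓.
At position 2 the labels are {crit1, crit2, wait2} and the next position 3 has {crit2, wait2}, so crit2 → ○crit1 is false there. This is the first violation.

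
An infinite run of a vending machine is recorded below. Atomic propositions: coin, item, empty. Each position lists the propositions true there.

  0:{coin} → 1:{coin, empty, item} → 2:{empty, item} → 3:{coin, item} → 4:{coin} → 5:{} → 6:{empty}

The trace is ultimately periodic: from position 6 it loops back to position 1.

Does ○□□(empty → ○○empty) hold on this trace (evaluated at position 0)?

The position after 0 is 1; □□(empty → ○○empty) is false there.

Does not hold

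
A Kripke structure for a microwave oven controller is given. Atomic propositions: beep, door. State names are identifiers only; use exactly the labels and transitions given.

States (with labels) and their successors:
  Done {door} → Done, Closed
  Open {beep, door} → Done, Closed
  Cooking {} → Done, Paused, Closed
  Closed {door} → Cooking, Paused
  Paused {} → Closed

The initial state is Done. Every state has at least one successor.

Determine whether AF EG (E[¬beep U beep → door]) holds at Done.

States satisfying EG (E[¬beep U beep → door]): {Done, Open, Cooking, Closed, Paused}.
States satisfying AF EG (E[¬beep U beep → door]): {Done, Open, Cooking, Closed, Paused}.
Done ∈ Sat(AF EG (E[¬beep U beep → door])).

Satisfied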